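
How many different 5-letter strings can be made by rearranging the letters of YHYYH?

The 5 letters of YHYYH have repeats: H appearing twice and Y appearing 3 times.
Dividing 5! = 120 by 3!·2! = 12 for the repeated letters gives 10.

10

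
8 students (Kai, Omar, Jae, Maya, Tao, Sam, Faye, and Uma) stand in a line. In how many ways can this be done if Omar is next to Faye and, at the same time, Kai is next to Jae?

Treat {Omar,Faye} as one block (2 orders) and {Kai,Jae} as another (2 orders).
That leaves 6 units to arrange: 2 × 2 × 6! = 4 × 720 = 2880.

2880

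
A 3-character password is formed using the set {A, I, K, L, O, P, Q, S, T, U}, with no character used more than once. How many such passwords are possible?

720

This is a permutation of 3 out of 10: P(10,3) = 10!/7!.
10 × 9 × 8 = 720.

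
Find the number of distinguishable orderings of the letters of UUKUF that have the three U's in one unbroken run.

Treat the 3 copies of U as a single block. The multiset to arrange is then {UUU, F, K}, 3 items in all.
All 3 items are distinct, so there are (3)! = 6 arrangements.

6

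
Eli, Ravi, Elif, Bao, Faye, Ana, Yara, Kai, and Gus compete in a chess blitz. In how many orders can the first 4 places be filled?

There are 9 choices for 1st place, 8 for 2nd, and so on down to 6 for position 4.
That gives 9 × 8 × 7 × 6 = 3024.

3024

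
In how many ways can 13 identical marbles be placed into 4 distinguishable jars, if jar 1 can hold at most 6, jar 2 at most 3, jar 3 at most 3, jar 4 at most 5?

33

Ignoring the caps, the number of non-negative solutions to x_1+…+x_4 = 13 is C(16,3) = 560.
Subtract solutions that violate a single cap (substitute x_i' = x_i − (cap_i+1)): x_1 ≥ 7 gives C(9,3) = 84; x_2 ≥ 4 gives C(12,3) = 220; x_3 ≥ 4 gives C(12,3) = 220; x_4 ≥ 6 gives C(10,3) = 120. Together 644.
Add back pairs where two caps are both exceeded: 10 + 10 + 1 + 56 + 20 + 20 = 117.
By inclusion–exclusion the count is 560 − 644 + 117 = 33.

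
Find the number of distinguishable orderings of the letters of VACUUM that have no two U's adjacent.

Total arrangements of VACUUM: 6!/(2!) = 360.
Arrangements with the U's together: treat UU as one letter, giving (5)! = 120.
Hence 360 − 120 = 240.

240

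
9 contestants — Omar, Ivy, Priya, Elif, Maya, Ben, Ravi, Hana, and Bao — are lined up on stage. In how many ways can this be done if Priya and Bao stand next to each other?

80640

Glue Priya and Bao into one block (2 internal orders), leaving 8 units to arrange in a row.
That gives 2 × 8! = 2 × 40320 = 80640.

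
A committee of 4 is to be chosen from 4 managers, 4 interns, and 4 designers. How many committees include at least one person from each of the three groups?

288

With no constraint there are C(12,4) = 495 possible selections.
Subtract selections that omit an entire group: no managers → C(8,4) = 70; no interns → C(8,4) = 70; no designers → C(8,4) = 70.
Add back selections omitting two groups (i.e. drawn from a single group): C(4,4) + C(4,4) + C(4,4) = 3.
By inclusion–exclusion: 495 − 210 + 3 = 288.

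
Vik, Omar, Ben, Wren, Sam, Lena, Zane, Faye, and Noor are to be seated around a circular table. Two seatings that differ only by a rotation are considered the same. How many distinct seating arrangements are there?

40320

Around a circle, 9 distinct people have 9!/9 = (8)! = 40320 rotationally distinct seatings.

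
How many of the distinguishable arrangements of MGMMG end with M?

Fix M in the last position and arrange the remaining 4 letters.
Those 4 letters have G appearing twice and M appearing twice, giving (4)!/(2!·2!) = 6.

6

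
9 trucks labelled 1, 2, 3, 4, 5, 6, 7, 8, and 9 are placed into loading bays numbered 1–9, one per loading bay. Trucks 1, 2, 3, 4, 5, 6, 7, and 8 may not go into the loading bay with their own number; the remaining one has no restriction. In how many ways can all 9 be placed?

Let Aᵢ (for 1 ≤ i ≤ 8) be the placements that put truck i in its forbidden loading bay. Any j of these fix j positions, leaving (9−j)! ways to fill the rest, and there are C(8,j) ways to pick which j.
By inclusion–exclusion, the number of valid placements is Σ_{j=0}^{8} (−1)^j C(8,j)·(9−j)!.
Computing: 362880 − 322560 + 141120 − 40320 + 8400 − 1344 + 168 − 16 + 1 = 148329.

148329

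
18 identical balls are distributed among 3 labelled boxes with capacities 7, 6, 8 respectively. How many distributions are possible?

By stars and bars, unrestricted non-negative solutions to x_1+…+x_3 = 18 number C(18+2,2) = 190.
Subtract solutions that violate a single cap (substitute x_i' = x_i − (cap_i+1)): x_1 ≥ 8 gives C(12,2) = 66; x_2 ≥ 7 gives C(13,2) = 78; x_3 ≥ 9 gives C(11,2) = 55. Together 199.
Add back pairs where two caps are both exceeded: 10 + 3 + 6 = 19.
By inclusion–exclusion the count is 190 − 199 + 19 = 10.

10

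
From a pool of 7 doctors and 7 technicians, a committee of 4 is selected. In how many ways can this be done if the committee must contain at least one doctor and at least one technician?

Unrestricted: C(14,4) = 1001 ways to pick any 4 of the 14.
Selections missing a whole group: no doctors → C(7,4) = 35; no technicians → C(7,4) = 35.
Both groups omitted at once is impossible, so 1001 − 70 = 931.

931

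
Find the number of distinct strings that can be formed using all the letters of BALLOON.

1260

Letter multiplicities in BALLOON: A×1, B×1, L×2, N×1, O×2.
Dividing 7! = 5040 by 2!·2! = 4 for the repeated letters gives 1260.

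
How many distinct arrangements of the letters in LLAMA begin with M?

Fix M in the first position and arrange the remaining 4 letters.
Those 4 letters have A appearing twice and L appearing twice, giving (4)!/(2!·2!) = 6.

6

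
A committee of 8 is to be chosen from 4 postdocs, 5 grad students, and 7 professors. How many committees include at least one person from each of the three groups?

12201

Total 8-person selections from all 16: C(16,8) = 12870.
Selections missing a whole group: no postdocs → C(12,8) = 495; no grad students → C(11,8) = 165; no professors → C(9,8) = 9.
Add back selections omitting two groups (i.e. drawn from a single group): C(4,8) + C(5,8) + C(7,8) = 0.
By inclusion–exclusion: 12870 − 669 + 0 = 12201.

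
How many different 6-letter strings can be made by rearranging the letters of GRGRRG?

20

The 6 letters of GRGRRG have repeats: G appearing 3 times and R appearing 3 times.
The number of distinct arrangements is 6!/(3!·3!) = 720/36 = 20.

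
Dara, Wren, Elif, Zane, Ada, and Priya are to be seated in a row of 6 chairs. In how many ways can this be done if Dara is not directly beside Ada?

There are 6! = 720 arrangements in all. If Dara and Ada are adjacent, merging them into one block gives 2·(5)! = 240 arrangements.
Complementary counting: 720 − 240 = 480.

480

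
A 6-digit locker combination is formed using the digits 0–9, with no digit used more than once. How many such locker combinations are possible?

With no repetition, fill the 6 digits in order: 10 choices, then 9, down to 5.
That product is 10 × 9 × 8 × 7 × 6 × 5 = 151200.

151200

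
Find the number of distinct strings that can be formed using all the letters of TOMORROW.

3360

TOMORROW has 8 letters with O appearing 3 times and R appearing twice.
Dividing 8! = 40320 by 3!·2! = 12 for the repeated letters gives 3360.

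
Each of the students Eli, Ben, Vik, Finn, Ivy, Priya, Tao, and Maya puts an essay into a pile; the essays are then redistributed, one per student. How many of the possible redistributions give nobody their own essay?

14833

Count assignments avoiding every fixed point. For any j of the 8 students fixed to their own essay, the other 8−j can be arranged in (8−j)! ways.
By inclusion–exclusion this is Σ_{j=0}^{8} (−1)^j C(8,j)·(8−j)!.
Computing: 40320 − 40320 + 20160 − 6720 + 1680 − 336 + 56 − 8 + 1 = 14833.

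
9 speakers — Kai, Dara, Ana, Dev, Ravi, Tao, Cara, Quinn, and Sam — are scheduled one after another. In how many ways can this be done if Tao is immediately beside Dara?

Glue Tao and Dara into one block (2 internal orders), leaving 8 units to arrange in a row.
That gives 2 × 8! = 2 × 40320 = 80640.

80640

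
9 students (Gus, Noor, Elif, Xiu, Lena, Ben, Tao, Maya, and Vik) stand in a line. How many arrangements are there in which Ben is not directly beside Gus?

Of the 9! = 362880 arrangements, those with Ben and Gus adjacent number 2 × 8! = 80640 (treat the pair as a block with 2 internal orders).
So 362880 − 80640 = 282240 arrangements keep them apart.

282240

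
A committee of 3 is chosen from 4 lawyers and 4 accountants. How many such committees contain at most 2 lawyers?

52

Split by how many lawyers are chosen (0 through 2).
Sum: C(4,0)·C(4,3) + C(4,1)·C(4,2) + C(4,2)·C(4,1) = 4 + 24 + 24 = 52.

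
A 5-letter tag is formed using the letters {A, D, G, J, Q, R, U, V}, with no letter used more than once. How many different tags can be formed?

With no repetition, fill the 5 letters in order: 8 choices, then 7, down to 4.
That product is 8 × 7 × 6 × 5 × 4 = 6720.

6720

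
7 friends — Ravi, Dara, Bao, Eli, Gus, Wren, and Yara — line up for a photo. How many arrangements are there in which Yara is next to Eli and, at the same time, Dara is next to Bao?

480

Treat {Yara,Eli} as one block (2 orders) and {Dara,Bao} as another (2 orders).
That leaves 5 units to arrange: 2 × 2 × 5! = 4 × 120 = 480.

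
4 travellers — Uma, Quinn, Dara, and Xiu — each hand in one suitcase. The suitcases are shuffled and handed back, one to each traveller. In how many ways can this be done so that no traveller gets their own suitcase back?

Count assignments avoiding every fixed point. For any j of the 4 travellers fixed to their own suitcase, the other 4−j can be arranged in (4−j)! ways.
By inclusion–exclusion this is Σ_{j=0}^{4} (−1)^j C(4,j)·(4−j)!.
Computing: 24 − 24 + 12 − 4 + 1 = 9.

9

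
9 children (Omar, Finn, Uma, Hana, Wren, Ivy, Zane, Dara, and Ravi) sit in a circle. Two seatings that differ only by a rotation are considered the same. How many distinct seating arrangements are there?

Fix one person's seat to break rotational symmetry; the remaining 8 people can be arranged in (8)! = 40320 ways.

40320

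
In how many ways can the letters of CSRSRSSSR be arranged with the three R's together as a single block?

42

Treat the 3 copies of R as a single block. The multiset to arrange is then {RRR, C, S, S, S, S, S}, 7 items in all.
That gives (7)!/(5!) = 42 arrangements.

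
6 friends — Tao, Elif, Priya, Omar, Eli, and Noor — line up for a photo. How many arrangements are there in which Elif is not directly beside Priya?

480

Of the 6! = 720 arrangements, those with Elif and Priya adjacent number 2 × 5! = 240 (treat the pair as a block with 2 internal orders).
So 720 − 240 = 480 arrangements keep them apart.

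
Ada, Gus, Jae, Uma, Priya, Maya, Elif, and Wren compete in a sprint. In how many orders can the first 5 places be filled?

6720

There are 8 choices for 1st place, 7 for 2nd, and so on down to 4 for position 5.
That gives 8 × 7 × 6 × 5 × 4 = 6720.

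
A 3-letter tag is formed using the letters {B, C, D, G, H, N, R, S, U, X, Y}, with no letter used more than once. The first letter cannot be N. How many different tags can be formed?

The first letter has 11−1 = 10 choices (anything except N).
The remaining 2 letters are filled from the other 10 symbols without repetition: 10 × 9 = 90.
Total: 10 × 90 = 900.

900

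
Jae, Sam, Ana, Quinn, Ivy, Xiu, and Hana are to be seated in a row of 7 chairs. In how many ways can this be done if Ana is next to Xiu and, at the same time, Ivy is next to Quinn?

480

Treat {Ana,Xiu} as one block (2 orders) and {Ivy,Quinn} as another (2 orders).
That leaves 5 units to arrange: 2 × 2 × 5! = 4 × 120 = 480.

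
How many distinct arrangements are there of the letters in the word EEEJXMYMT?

The 9 letters of EEEJXMYMT have repeats: E appearing 3 times and M appearing twice.
So there are 9! / (3!·2!) = 30240 distinguishable arrangements.

30240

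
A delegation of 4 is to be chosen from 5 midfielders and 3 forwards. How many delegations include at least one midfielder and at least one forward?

Total 4-person selections from all 8: C(8,4) = 70.
Selections missing a whole group: no midfielders → C(3,4) = 0; no forwards → C(5,4) = 5.
Both groups omitted at once is impossible, so 70 − 5 = 65.

65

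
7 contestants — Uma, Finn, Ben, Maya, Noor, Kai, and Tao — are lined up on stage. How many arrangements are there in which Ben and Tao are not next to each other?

3600

Of the 7! = 5040 arrangements, those with Ben and Tao adjacent number 2 × 6! = 1440 (treat the pair as a block with 2 internal orders).
So 5040 − 1440 = 3600 arrangements keep them apart.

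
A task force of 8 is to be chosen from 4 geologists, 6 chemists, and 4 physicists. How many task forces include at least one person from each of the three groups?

Unrestricted: C(14,8) = 3003 ways to pick any 8 of the 14.
Selections missing a whole group: no geologists → C(10,8) = 45; no chemists → C(8,8) = 1; no physicists → C(10,8) = 45.
Add back selections omitting two groups (i.e. drawn from a single group): C(4,8) + C(6,8) + C(4,8) = 0.
By inclusion–exclusion: 3003 − 91 + 0 = 2912.

2912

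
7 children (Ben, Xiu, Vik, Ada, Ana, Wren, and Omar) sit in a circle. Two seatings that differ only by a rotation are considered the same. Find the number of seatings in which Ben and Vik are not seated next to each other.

480

Without the restriction there are (6)! = 720 seatings.
Those with Ben next to Vik: fuse the pair into one unit and seat 6 units around a circle — 2·(5)! = 240.
Subtracting, 720 − 240 = 480.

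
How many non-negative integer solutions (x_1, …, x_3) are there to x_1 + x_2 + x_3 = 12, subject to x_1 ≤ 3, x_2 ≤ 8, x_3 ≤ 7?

22

By stars and bars, unrestricted non-negative solutions to x_1+…+x_3 = 12 number C(12+2,2) = 91.
Subtract solutions that violate a single cap (substitute x_i' = x_i − (cap_i+1)): x_1 ≥ 4 gives C(10,2) = 45; x_2 ≥ 9 gives C(5,2) = 10; x_3 ≥ 8 gives C(6,2) = 15. Together 70.
Add back pairs where two caps are both exceeded: 0 + 1 + 0 = 1.
By inclusion–exclusion the count is 91 − 70 + 1 = 22.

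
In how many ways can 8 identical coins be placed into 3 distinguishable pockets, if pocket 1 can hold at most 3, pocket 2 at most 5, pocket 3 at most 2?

6

Without the upper bounds there are C(10,2) = 45 ways to split 8 among 3 pockets.
Subtract solutions that violate a single cap (substitute x_i' = x_i − (cap_i+1)): x_1 ≥ 4 gives C(6,2) = 15; x_2 ≥ 6 gives C(4,2) = 6; x_3 ≥ 3 gives C(7,2) = 21. Together 42.
Add back pairs where two caps are both exceeded: 0 + 3 + 0 = 3.
By inclusion–exclusion the count is 45 − 42 + 3 = 6.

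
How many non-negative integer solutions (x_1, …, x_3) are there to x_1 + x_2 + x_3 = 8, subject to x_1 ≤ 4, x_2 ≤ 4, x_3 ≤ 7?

24

By stars and bars, unrestricted non-negative solutions to x_1+…+x_3 = 8 number C(8+2,2) = 45.
Subtract solutions that violate a single cap (substitute x_i' = x_i − (cap_i+1)): x_1 ≥ 5 gives C(5,2) = 10; x_2 ≥ 5 gives C(5,2) = 10; x_3 ≥ 8 gives C(2,2) = 1. Together 21.
No two caps can be exceeded simultaneously, so the pair terms are all 0.
By inclusion–exclusion the count is 45 − 21 + 0 = 24.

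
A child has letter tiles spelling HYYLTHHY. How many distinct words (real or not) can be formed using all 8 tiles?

1120

HYYLTHHY has 8 letters with H appearing 3 times and Y appearing 3 times.
The number of distinct arrangements is 8!/(3!·3!) = 40320/36 = 1120.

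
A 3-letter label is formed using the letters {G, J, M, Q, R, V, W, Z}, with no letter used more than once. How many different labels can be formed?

With no repetition, fill the 3 letters in order: 8 choices, then 7, down to 6.
That product is 8 × 7 × 6 = 336.

336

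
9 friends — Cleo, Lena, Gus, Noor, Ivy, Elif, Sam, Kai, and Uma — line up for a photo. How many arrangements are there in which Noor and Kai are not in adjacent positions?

There are 9! = 362880 arrangements in all. If Noor and Kai are adjacent, merging them into one block gives 2·(8)! = 80640 arrangements.
Complementary counting: 362880 − 80640 = 282240.

282240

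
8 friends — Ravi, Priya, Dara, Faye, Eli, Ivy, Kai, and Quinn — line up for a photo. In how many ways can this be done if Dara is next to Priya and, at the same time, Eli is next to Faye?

2880

Treat {Dara,Priya} as one block (2 orders) and {Eli,Faye} as another (2 orders).
That leaves 6 units to arrange: 2 × 2 × 6! = 4 × 720 = 2880.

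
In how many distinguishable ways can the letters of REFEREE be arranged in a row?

105

Letter multiplicities in REFEREE: E×4, F×1, R×2.
The number of distinct arrangements is 7!/(4!·2!) = 5040/48 = 105.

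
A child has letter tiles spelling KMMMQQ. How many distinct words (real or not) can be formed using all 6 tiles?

The 6 letters of KMMMQQ have repeats: M appearing 3 times and Q appearing twice.
Dividing 6! = 720 by 3!·2! = 12 for the repeated letters gives 60.

60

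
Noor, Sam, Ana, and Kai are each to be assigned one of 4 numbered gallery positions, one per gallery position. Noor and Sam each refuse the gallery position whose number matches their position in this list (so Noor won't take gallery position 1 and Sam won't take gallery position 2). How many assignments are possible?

14

Let Aᵢ (for i ∈ {1, 2}) be the placements that put person i in their forbidden gallery position. Any j of these fix j positions, leaving (4−j)! ways to fill the rest, and there are C(2,j) ways to pick which j.
By inclusion–exclusion, the number of valid placements is Σ_{j=0}^{2} (−1)^j C(2,j)·(4−j)!.
Computing: 24 − 12 + 2 = 14.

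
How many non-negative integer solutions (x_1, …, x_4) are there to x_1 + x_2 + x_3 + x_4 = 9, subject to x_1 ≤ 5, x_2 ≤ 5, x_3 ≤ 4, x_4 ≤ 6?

Ignoring the caps, the number of non-negative solutions to x_1+…+x_4 = 9 is C(12,3) = 220.
Subtract solutions that violate a single cap (substitute x_i' = x_i − (cap_i+1)): x_1 ≥ 6 gives C(6,3) = 20; x_2 ≥ 6 gives C(6,3) = 20; x_3 ≥ 5 gives C(7,3) = 35; x_4 ≥ 7 gives C(5,3) = 10. Together 85.
No two caps can be exceeded simultaneously, so the pair terms are all 0.
By inclusion–exclusion the count is 220 − 85 + 0 = 135.

135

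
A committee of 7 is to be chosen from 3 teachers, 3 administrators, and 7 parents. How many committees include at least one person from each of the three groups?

1477

With no constraint there are C(13,7) = 1716 possible selections.
Subtract selections that omit an entire group: no teachers → C(10,7) = 120; no administrators → C(10,7) = 120; no parents → C(6,7) = 0.
Add back selections omitting two groups (i.e. drawn from a single group): C(3,7) + C(3,7) + C(7,7) = 1.
By inclusion–exclusion: 1716 − 240 + 1 = 1477.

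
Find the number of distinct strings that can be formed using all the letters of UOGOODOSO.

The 9 letters of UOGOODOSO have repeats: O appearing 5 times.
So there are 9! / (5!) = 3024 distinguishable arrangements.

3024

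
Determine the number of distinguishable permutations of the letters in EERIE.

The 5 letters of EERIE have repeats: E appearing 3 times.
The number of distinct arrangements is 5!/(3!) = 120/6 = 20.

20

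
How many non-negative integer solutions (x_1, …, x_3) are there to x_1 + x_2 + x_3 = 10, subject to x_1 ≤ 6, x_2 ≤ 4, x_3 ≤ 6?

25

Without the upper bounds there are C(12,2) = 66 ways to split 10 among 3 variables.
Subtract solutions that violate a single cap (substitute x_i' = x_i − (cap_i+1)): x_1 ≥ 7 gives C(5,2) = 10; x_2 ≥ 5 gives C(7,2) = 21; x_3 ≥ 7 gives C(5,2) = 10. Together 41.
No two caps can be exceeded simultaneously, so the pair terms are all 0.
By inclusion–exclusion the count is 66 − 41 + 0 = 25.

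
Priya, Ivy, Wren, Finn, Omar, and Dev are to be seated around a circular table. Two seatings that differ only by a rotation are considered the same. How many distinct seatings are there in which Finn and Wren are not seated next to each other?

72

Without the restriction there are (5)! = 120 seatings.
Those with Finn next to Wren: fuse the pair into one unit and seat 5 units around a circle — 2·(4)! = 48.
Subtracting, 120 − 48 = 72.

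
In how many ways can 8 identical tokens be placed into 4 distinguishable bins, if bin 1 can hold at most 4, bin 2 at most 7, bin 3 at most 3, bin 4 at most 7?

By stars and bars, unrestricted non-negative solutions to x_1+…+x_4 = 8 number C(8+3,3) = 165.
Subtract solutions that violate a single cap (substitute x_i' = x_i − (cap_i+1)): x_1 ≥ 5 gives C(6,3) = 20; x_2 ≥ 8 gives C(3,3) = 1; x_3 ≥ 4 gives C(7,3) = 35; x_4 ≥ 8 gives C(3,3) = 1. Together 57.
No two caps can be exceeded simultaneously, so the pair terms are all 0.
By inclusion–exclusion the count is 165 − 57 + 0 = 108.

108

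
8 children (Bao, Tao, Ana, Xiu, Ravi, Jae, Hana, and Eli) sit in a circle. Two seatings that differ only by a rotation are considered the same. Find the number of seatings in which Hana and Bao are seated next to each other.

1440

Treat {Hana, Bao} as one unit (2 internal orders) and seat the resulting 7 units around the table: (6)! circular arrangements.
So 2 × (6)! = 2 × 720 = 1440.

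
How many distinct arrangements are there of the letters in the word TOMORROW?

3360

The 8 letters of TOMORROW have repeats: O appearing 3 times and R appearing twice.
Dividing 8! = 40320 by 3!·2! = 12 for the repeated letters gives 3360.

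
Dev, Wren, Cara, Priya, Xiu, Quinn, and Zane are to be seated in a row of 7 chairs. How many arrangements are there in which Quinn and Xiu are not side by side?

There are 7! = 5040 arrangements in all. If Quinn and Xiu are adjacent, merging them into one block gives 2·(6)! = 1440 arrangements.
So 5040 − 1440 = 3600 arrangements keep them apart.

3600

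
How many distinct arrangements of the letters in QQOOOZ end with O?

Fix O in the last position and arrange the remaining 5 letters.
Those 5 letters have O appearing twice and Q appearing twice, giving (5)!/(2!·2!) = 30.

30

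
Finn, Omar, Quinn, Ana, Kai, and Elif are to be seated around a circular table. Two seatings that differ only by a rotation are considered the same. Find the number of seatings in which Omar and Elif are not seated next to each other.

Without the restriction there are (5)! = 120 seatings.
Those with Omar next to Elif: fuse the pair into one unit and seat 5 units around a circle — 2·(4)! = 48.
Subtracting, 120 − 48 = 72.

72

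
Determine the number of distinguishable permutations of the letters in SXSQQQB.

420

Letter multiplicities in SXSQQQB: B×1, Q×3, S×2, X×1.
The number of distinct arrangements is 7!/(3!·2!) = 5040/12 = 420.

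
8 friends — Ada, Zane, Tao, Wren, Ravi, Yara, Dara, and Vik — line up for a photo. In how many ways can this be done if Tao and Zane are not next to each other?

30240

There are 8! = 40320 arrangements in all. If Tao and Zane are adjacent, merging them into one block gives 2·(7)! = 10080 arrangements.
Complementary counting: 40320 − 10080 = 30240.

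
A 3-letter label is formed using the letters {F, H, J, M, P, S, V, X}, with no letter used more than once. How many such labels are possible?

Choose and order 3 of the 8 symbols: the first letter has 8 options, the next 7, then 6.
That product is 8 × 7 × 6 = 336.

336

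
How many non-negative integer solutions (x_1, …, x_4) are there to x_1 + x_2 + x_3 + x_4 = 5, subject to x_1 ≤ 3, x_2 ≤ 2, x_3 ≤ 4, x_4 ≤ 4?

Ignoring the caps, the number of non-negative solutions to x_1+…+x_4 = 5 is C(8,3) = 56.
Subtract solutions that violate a single cap (substitute x_i' = x_i − (cap_i+1)): x_1 ≥ 4 gives C(4,3) = 4; x_2 ≥ 3 gives C(5,3) = 10; x_3 ≥ 5 gives C(3,3) = 1; x_4 ≥ 5 gives C(3,3) = 1. Together 16.
No two caps can be exceeded simultaneously, so the pair terms are all 0.
By inclusion–exclusion the count is 56 − 16 + 0 = 40.

40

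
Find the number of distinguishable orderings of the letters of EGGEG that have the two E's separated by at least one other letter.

Total arrangements of EGGEG: 5!/(3!·2!) = 10.
If the two E's are adjacent, glue them into one block, leaving 4 items to arrange: (4)!/(3!) = 4 ways.
Subtracting, 10 − 4 = 6 arrangements keep the E's apart.

6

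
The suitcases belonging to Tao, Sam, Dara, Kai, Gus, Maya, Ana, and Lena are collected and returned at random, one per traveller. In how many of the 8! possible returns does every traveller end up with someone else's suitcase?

Count assignments avoiding every fixed point. For any j of the 8 travellers fixed to their own suitcase, the other 8−j can be arranged in (8−j)! ways.
By inclusion–exclusion this is Σ_{j=0}^{8} (−1)^j C(8,j)·(8−j)!.
Computing: 40320 − 40320 + 20160 − 6720 + 1680 − 336 + 56 − 8 + 1 = 14833.

14833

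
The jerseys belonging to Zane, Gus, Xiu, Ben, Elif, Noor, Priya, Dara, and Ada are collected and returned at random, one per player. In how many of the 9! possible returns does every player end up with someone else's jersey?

Let Aᵢ be the assignments in which player i gets their old jersey. We want the size of the complement of A₁∪…∪A_9.
By inclusion–exclusion this is Σ_{j=0}^{9} (−1)^j C(9,j)·(9−j)!.
Computing: 362880 − 362880 + 181440 − 60480 + 15120 − 3024 + 504 − 72 + 9 − 1 = 133496.

133496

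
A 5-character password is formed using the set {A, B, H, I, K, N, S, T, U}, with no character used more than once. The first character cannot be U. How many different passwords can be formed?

The first character has 9−1 = 8 choices (anything except U).
The remaining 4 characters are filled from the other 8 symbols without repetition: 8 × 7 × 6 × 5 = 1680.
Total: 8 × 1680 = 13440.

13440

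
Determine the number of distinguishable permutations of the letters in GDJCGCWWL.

45360

GDJCGCWWL has 9 letters with C appearing twice, G appearing twice, and W appearing twice.
Dividing 9! = 362880 by 2!·2!·2! = 8 for the repeated letters gives 45360.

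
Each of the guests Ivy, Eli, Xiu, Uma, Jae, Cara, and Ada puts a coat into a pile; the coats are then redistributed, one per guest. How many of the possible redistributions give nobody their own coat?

1854

Let Aᵢ be the assignments in which guest i gets their own coat. We want the size of the complement of A₁∪…∪A_7.
By inclusion–exclusion this is Σ_{j=0}^{7} (−1)^j C(7,j)·(7−j)!.
Computing: 5040 − 5040 + 2520 − 840 + 210 − 42 + 7 − 1 = 1854.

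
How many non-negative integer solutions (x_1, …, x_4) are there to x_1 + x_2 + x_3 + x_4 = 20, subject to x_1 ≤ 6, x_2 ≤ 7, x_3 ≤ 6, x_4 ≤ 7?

84

Without the upper bounds there are C(23,3) = 1771 ways to split 20 among 4 variables.
Subtract solutions that violate a single cap (substitute x_i' = x_i − (cap_i+1)): x_1 ≥ 7 gives C(16,3) = 560; x_2 ≥ 8 gives C(15,3) = 455; x_3 ≥ 7 gives C(16,3) = 560; x_4 ≥ 8 gives C(15,3) = 455. Together 2030.
Add back pairs where two caps are both exceeded: 56 + 84 + 56 + 56 + 35 + 56 = 343.
By inclusion–exclusion the count is 1771 − 2030 + 343 = 84.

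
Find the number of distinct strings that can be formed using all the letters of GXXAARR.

The 7 letters of GXXAARR have repeats: A appearing twice, R appearing twice, and X appearing twice.
Dividing 7! = 5040 by 2!·2!·2! = 8 for the repeated letters gives 630.

630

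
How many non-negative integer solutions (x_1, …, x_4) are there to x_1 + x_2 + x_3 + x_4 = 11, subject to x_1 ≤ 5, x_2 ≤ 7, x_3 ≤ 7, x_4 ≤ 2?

By stars and bars, unrestricted non-negative solutions to x_1+…+x_4 = 11 number C(11+3,3) = 364.
Subtract solutions that violate a single cap (substitute x_i' = x_i − (cap_i+1)): x_1 ≥ 6 gives C(8,3) = 56; x_2 ≥ 8 gives C(6,3) = 20; x_3 ≥ 8 gives C(6,3) = 20; x_4 ≥ 3 gives C(11,3) = 165. Together 261.
Add back pairs where two caps are both exceeded: 0 + 0 + 10 + 0 + 1 + 1 = 12.
By inclusion–exclusion the count is 364 − 261 + 12 = 115.

115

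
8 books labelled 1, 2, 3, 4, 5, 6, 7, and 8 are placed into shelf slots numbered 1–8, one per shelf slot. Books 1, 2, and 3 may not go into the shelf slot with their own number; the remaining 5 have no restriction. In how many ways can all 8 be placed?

Let Aᵢ (for i ∈ {1, 2, 3}) be the placements that put book i in its forbidden shelf slot. Any j of these fix j positions, leaving (8−j)! ways to fill the rest, and there are C(3,j) ways to pick which j.
By inclusion–exclusion, the number of valid placements is Σ_{j=0}^{3} (−1)^j C(3,j)·(8−j)!.
Computing: 40320 − 15120 + 2160 − 120 = 27240.

27240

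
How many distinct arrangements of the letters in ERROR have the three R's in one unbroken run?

Treat the 3 copies of R as a single block. The multiset to arrange is then {RRR, E, O}, 3 items in all.
All 3 items are distinct, so there are (3)! = 6 arrangements.

6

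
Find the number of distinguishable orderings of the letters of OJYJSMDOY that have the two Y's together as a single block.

10080

Treat the 2 copies of Y as a single block. The multiset to arrange is then {YY, D, J, J, M, O, O, S}, 8 items in all.
That gives (8)!/(2!·2!) = 10080 arrangements.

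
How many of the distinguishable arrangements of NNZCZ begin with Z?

12

With the first slot taken by Z, it remains to arrange the other 4 letters (NNCZ).
Those 4 letters have N appearing twice, giving (4)!/(2!) = 12.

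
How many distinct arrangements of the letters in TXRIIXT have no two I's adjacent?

Total arrangements of TXRIIXT: 7!/(2!·2!·2!) = 630.
Arrangements with the I's together: treat II as one letter, giving (6)!/(2!·2!) = 180.
Hence 630 − 180 = 450.

450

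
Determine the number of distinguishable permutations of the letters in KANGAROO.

Letter multiplicities in KANGAROO: A×2, G×1, K×1, N×1, O×2, R×1.
So there are 8! / (2!·2!) = 10080 distinguishable arrangements.

10080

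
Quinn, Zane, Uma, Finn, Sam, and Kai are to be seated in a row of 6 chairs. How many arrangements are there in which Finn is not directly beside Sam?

Of the 6! = 720 arrangements, those with Finn and Sam adjacent number 2 × 5! = 240 (treat the pair as a block with 2 internal orders).
So 720 − 240 = 480 arrangements keep them apart.

480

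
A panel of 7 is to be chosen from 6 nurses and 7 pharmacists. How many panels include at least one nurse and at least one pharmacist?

1715

With no constraint there are C(13,7) = 1716 possible selections.
Subtract selections that omit an entire group: no nurses → C(7,7) = 1; no pharmacists → C(6,7) = 0.
Both groups omitted at once is impossible, so 1716 − 1 = 1715.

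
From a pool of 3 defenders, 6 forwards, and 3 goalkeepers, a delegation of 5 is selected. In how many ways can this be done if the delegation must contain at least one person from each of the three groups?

Total 5-person selections from all 12: C(12,5) = 792.
Selections missing a whole group: no defenders → C(9,5) = 126; no forwards → C(6,5) = 6; no goalkeepers → C(9,5) = 126.
Add back selections omitting two groups (i.e. drawn from a single group): C(3,5) + C(6,5) + C(3,5) = 6.
By inclusion–exclusion: 792 − 258 + 6 = 540.

540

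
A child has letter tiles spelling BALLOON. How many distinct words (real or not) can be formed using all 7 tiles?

BALLOON has 7 letters with L appearing twice and O appearing twice.
The number of distinct arrangements is 7!/(2!·2!) = 5040/4 = 1260.

1260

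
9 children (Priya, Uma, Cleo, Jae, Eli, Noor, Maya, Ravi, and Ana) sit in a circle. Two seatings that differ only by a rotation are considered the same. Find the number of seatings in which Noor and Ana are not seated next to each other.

Without the restriction there are (8)! = 40320 seatings.
Those with Noor next to Ana: fuse the pair into one unit and seat 8 units around a circle — 2·(7)! = 10080.
Subtracting, 40320 − 10080 = 30240.

30240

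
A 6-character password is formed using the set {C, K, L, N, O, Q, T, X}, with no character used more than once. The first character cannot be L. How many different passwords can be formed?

17640

The first character has 8−1 = 7 choices (anything except L).
The remaining 5 characters are filled from the other 7 symbols without repetition: 7 × 6 × 5 × 4 × 3 = 2520.
Total: 7 × 2520 = 17640.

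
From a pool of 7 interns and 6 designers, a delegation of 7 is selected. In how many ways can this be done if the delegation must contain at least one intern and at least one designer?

Unrestricted: C(13,7) = 1716 ways to pick any 7 of the 13.
Selections missing a whole group: no interns → C(6,7) = 0; no designers → C(7,7) = 1.
Both groups omitted at once is impossible, so 1716 − 1 = 1715.

1715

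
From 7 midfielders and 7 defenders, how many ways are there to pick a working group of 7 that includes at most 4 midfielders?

2941

Split by how many midfielders are chosen (0 through 4).
Sum: C(7,0)·C(7,7) + C(7,1)·C(7,6) + C(7,2)·C(7,5) + C(7,3)·C(7,4) + C(7,4)·C(7,3) = 1 + 49 + 441 + 1225 + 1225 = 2941.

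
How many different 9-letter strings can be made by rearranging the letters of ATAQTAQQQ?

1260

ATAQTAQQQ has 9 letters with A appearing 3 times, Q appearing 4 times, and T appearing twice.
The number of distinct arrangements is 9!/(4!·3!·2!) = 362880/288 = 1260.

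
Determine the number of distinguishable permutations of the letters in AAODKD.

Letter multiplicities in AAODKD: A×2, D×2, K×1, O×1.
So there are 6! / (2!·2!) = 180 distinguishable arrangements.

180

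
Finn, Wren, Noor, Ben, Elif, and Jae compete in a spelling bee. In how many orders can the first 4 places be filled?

This is an ordered selection of 4 from 6: P(6,4).
That gives 6 × 5 × 4 × 3 = 360.

360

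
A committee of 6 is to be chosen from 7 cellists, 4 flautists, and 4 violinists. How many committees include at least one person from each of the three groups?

4060

With no constraint there are C(15,6) = 5005 possible selections.
Selections missing a whole group: no cellists → C(8,6) = 28; no flautists → C(11,6) = 462; no violinists → C(11,6) = 462.
Add back selections omitting two groups (i.e. drawn from a single group): C(7,6) + C(4,6) + C(4,6) = 7.
By inclusion–exclusion: 5005 − 952 + 7 = 4060.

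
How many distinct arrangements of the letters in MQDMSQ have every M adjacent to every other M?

60

Treat the 2 copies of M as a single block. The multiset to arrange is then {MM, D, Q, Q, S}, 5 items in all.
That gives (5)!/(2!) = 60 arrangements.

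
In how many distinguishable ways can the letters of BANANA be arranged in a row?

The 6 letters of BANANA have repeats: A appearing 3 times and N appearing twice.
So there are 6! / (3!·2!) = 60 distinguishable arrangements.

60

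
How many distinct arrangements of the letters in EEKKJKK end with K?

With the last slot taken by K, it remains to arrange the other 6 letters (EEKJKK).
Those 6 letters have E appearing twice and K appearing 3 times, giving (6)!/(3!·2!) = 60.

60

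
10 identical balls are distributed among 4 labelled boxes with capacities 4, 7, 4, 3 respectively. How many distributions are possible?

Ignoring the caps, the number of non-negative solutions to x_1+…+x_4 = 10 is C(13,3) = 286.
Subtract solutions that violate a single cap (substitute x_i' = x_i − (cap_i+1)): x_1 ≥ 5 gives C(8,3) = 56; x_2 ≥ 8 gives C(5,3) = 10; x_3 ≥ 5 gives C(8,3) = 56; x_4 ≥ 4 gives C(9,3) = 84. Together 206.
Add back pairs where two caps are both exceeded: 0 + 1 + 4 + 0 + 0 + 4 = 9.
By inclusion–exclusion the count is 286 − 206 + 9 = 89.

89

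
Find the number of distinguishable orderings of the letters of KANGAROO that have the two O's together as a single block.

Treat the 2 copies of O as a single block. The multiset to arrange is then {OO, A, A, G, K, N, R}, 7 items in all.
That gives (7)!/(2!) = 2520 arrangements.

2520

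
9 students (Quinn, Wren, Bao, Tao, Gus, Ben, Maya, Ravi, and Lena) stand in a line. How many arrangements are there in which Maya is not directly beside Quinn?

There are 9! = 362880 arrangements in all. If Maya and Quinn are adjacent, merging them into one block gives 2·(8)! = 80640 arrangements.
Complementary counting: 362880 − 80640 = 282240.

282240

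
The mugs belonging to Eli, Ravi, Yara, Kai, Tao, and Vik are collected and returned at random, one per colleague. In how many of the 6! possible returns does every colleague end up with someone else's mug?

This is the derangement count D_6: permutations of 6 items with no fixed point.
By inclusion–exclusion this is Σ_{j=0}^{6} (−1)^j C(6,j)·(6−j)!.
Computing: 720 − 720 + 360 − 120 + 30 − 6 + 1 = 265.

265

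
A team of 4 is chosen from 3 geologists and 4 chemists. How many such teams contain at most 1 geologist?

Split by how many geologists are chosen (0 through 1).
Sum: C(3,0)·C(4,4) + C(3,1)·C(4,3) = 1 + 12 = 13.

13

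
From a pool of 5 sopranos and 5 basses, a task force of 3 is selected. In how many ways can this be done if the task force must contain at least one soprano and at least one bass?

100

With no constraint there are C(10,3) = 120 possible selections.
Selections missing a whole group: no sopranos → C(5,3) = 10; no basses → C(5,3) = 10.
Both groups omitted at once is impossible, so 120 − 20 = 100.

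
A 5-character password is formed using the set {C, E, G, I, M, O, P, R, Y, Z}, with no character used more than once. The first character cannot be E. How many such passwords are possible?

The first character has 10−1 = 9 choices (anything except E).
The remaining 4 characters are filled from the other 9 symbols without repetition: 9 × 8 × 7 × 6 = 3024.
Total: 9 × 3024 = 27216.

27216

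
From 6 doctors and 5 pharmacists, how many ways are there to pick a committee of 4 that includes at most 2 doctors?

215

Split by how many doctors are chosen (0 through 2).
Sum: C(6,0)·C(5,4) + C(6,1)·C(5,3) + C(6,2)·C(5,2) = 5 + 60 + 150 = 215.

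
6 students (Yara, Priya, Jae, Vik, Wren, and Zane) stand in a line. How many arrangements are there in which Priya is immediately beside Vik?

240

Place the 4 others and the Priya-Vik pair as 5 objects in a line; the pair has 2 internal arrangements.
So the count is 2·(5)! = 240.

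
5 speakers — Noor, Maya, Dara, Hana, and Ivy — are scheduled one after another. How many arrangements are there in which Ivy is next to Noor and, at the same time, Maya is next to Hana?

Treat {Ivy,Noor} as one block (2 orders) and {Maya,Hana} as another (2 orders).
That leaves 3 units to arrange: 2 × 2 × 3! = 4 × 6 = 24.

24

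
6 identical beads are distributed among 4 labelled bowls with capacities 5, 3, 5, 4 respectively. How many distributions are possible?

By stars and bars, unrestricted non-negative solutions to x_1+…+x_4 = 6 number C(6+3,3) = 84.
Subtract solutions that violate a single cap (substitute x_i' = x_i − (cap_i+1)): x_1 ≥ 6 gives C(3,3) = 1; x_2 ≥ 4 gives C(5,3) = 10; x_3 ≥ 6 gives C(3,3) = 1; x_4 ≥ 5 gives C(4,3) = 4. Together 16.
No two caps can be exceeded simultaneously, so the pair terms are all 0.
By inclusion–exclusion the count is 84 − 16 + 0 = 68.

68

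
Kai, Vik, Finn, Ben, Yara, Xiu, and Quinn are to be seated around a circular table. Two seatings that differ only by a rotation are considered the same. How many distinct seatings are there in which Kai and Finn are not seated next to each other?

All circular seatings of 7 people number (6)! = 720.
Those with Kai next to Finn: fuse the pair into one unit and seat 6 units around a circle — 2·(5)! = 240.
Subtracting, 720 − 240 = 480.

480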